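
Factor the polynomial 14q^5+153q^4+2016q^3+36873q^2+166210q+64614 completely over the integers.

Among the possible rational roots, q = -11/2 is a root, so (2q+11) is a factor; dividing leaves 7q^4+38q^3+799q^2+14042q+5874.
Continuing, q = -11 is a root, so (q+11) divides it; the quotient is 7q^3-39q^2+1228q+534.
Next, q = -3/7 is a root, so (7q+3) is a factor; dividing leaves q^2-6q+178.
The quadratic q^2-6q+178 has discriminant -676 < 0 and is irreducible over ℤ.

(2q+11)(7q+3)(q+11)(q^2-6q+178)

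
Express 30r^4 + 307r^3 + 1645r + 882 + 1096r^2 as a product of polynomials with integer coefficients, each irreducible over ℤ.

(2r + 9)(3r + 7)(5r + 7)(r + 2)

By the rational root theorem, r = -7/3 is a root, so (3r + 7) is a factor; dividing leaves 10r^3 + 79r^2 + 181r + 126.
Continuing, r = -7/5 is a root, so (5r + 7) is a factor; dividing leaves 2r^2 + 13r + 18.
The remaining quadratic factors as (r + 2)(2r + 9).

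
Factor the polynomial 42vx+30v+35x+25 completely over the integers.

(6v+5)(7x+5)

Group as (42vx+30v) + (35x+25) = 6v(7x+5) + 5(7x+5).
Both groups share the factor (7x+5).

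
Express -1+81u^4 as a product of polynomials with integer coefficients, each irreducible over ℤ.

(3u)⁴ − (1)⁴ = ((3u)² − (1)²)((3u)² + (1)²); the first factor splits again, the second (9u^2+1) is irreducible.

(3u+1)(3u-1)(9u^2+1)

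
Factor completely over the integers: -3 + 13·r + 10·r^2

(2·r + 3)·(5·r - 1)

Need a pair with product 10·(-3) = -30 and sum 13: that's 15 and -2.
Split the middle term: 10·r^2 + 15·r - 2·r - 3 = 5·r·(2·r + 3) - (2·r + 3).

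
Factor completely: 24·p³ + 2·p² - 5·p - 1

(2·p - 1)·(3·p + 1)·(4·p + 1)

By the rational root theorem, p = 1/2 is a root, so (2·p - 1) divides it; the quotient is 12·p² + 7·p + 1.
The remaining quadratic factors as (4·p + 1)(3·p + 1).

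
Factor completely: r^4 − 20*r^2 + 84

(r^2 − 14)*(r^2 − 6)

Substitute u = r^2 to get a quadratic in u, then factor.
r^2 − 6 is irreducible over ℤ (6 is not a perfect square).
r^2 − 14 is irreducible over ℤ (14 is not a perfect square).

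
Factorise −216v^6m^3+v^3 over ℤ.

Pull out the common factor v^3, leaving −216v^3m^3+1.
Recognize a difference of cubes with the parts 1 and 6vm.

−v^3(6vm−1)(36v^2m^2+6vm+1)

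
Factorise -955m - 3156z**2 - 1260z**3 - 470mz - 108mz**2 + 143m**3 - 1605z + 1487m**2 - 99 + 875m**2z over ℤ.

(11m + 14z + 1)(13m - 15z - 9)(m + 6z + 11)

Group: m(143m**2 + 17mz - 86m - 210z**2 - 141z - 9) + (6z + 11)(143m**2 + 17mz - 86m - 210z**2 - 141z - 9); both groups contain (143m**2 + 17mz - 86m - 210z**2 - 141z - 9), so (m + 6z + 11) is a factor with cofactor 143m**2 + 17mz - 86m - 210z**2 - 141z - 9.
The cofactor groups again: 143m**2 + 17mz - 86m - 210z**2 - 141z - 9 = 13m(11m + 14z + 1) + (-15z - 9)(11m + 14z + 1); both groups contain (11m + 14z + 1), giving (13m - 15z - 9)(11m + 14z + 1).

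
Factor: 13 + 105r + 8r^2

(8r + 1)(r + 13)

Need a pair with product 8·13 = 104 and sum 105: that's 1 and 104.
Split the middle term: 8r^2 + r + 104r + 13 = r(8r + 1) + 13(8r + 1).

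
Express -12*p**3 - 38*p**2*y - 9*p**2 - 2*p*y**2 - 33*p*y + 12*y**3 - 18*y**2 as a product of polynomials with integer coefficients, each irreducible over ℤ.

Group: 3*p*(-4*p**2 - 10*p*y - 3*p + 6*y**2 - 9*y) + 2*y*(-4*p**2 - 10*p*y - 3*p + 6*y**2 - 9*y); both groups contain (-4*p**2 - 10*p*y - 3*p + 6*y**2 - 9*y), so (3*p + 2*y) is a factor with cofactor -4*p**2 - 10*p*y - 3*p + 6*y**2 - 9*y.
The cofactor groups again: -4*p**2 - 10*p*y - 3*p + 6*y**2 - 9*y = -4*p*(p + 3*y) + (2*y - 3)*(p + 3*y); both groups contain (p + 3*y), giving -(4*p - 2*y + 3)*(p + 3*y).

-(3*p + 2*y)*(4*p - 2*y + 3)*(p + 3*y)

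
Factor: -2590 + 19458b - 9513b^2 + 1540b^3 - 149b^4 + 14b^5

Testing divisors of the constant over divisors of the leading coefficient, b = 7/2 is a root, so (2b - 7) divides it; the quotient is 7b^4 - 50b^3 + 595b^2 - 2674b + 370.
Then b = 1/7 is a root, so (7b - 1) divides it; the quotient is b^3 - 7b^2 + 84b - 370.
Continuing, b = 5 is a root, so (b - 5) is a factor; dividing leaves b^2 - 2b + 74.
The quadratic b^2 - 2b + 74 has discriminant -292 < 0 and is irreducible over ℤ.

(2b - 7)(7b - 1)(b - 5)(b^2 - 2b + 74)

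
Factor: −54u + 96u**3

Pull out the common factor 6u; 16u**2 − 9 is a difference of squares.

6u(4u + 3)(4u − 3)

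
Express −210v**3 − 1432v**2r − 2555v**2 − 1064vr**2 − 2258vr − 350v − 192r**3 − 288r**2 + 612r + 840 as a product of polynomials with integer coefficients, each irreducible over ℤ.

Group: 14v(−15v**2 − 98vr − 190v − 48r**2 − 156r − 120) + (4r − 7)(−15v**2 − 98vr − 190v − 48r**2 − 156r − 120); both groups contain (−15v**2 − 98vr − 190v − 48r**2 − 156r − 120), so (14v + 4r − 7) is a factor with cofactor −15v**2 − 98vr − 190v − 48r**2 − 156r − 120.
The cofactor groups again: −15v**2 − 98vr − 190v − 48r**2 − 156r − 120 = −15v(v + 6r + 12) + (−8r − 10)(v + 6r + 12); both groups contain (v + 6r + 12), giving −(15v + 8r + 10)(v + 6r + 12).

−(14v + 4r − 7)(v + 6r + 12)(15v + 8r + 10)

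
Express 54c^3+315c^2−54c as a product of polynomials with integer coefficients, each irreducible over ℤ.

9c(6c−1)(c+6)

Pull out the common factor 9c, then factor the remaining trinomial.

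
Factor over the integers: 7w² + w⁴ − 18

Substitute u = w² to get a quadratic in u, then factor.
w² + 9 is irreducible over ℤ (sum of squares).
w² − 2 is irreducible over ℤ (2 is not a perfect square).

(w² + 9)(w² − 2)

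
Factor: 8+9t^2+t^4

(t^2+1)(t^2+8)

Substitute u = t^2 to get a quadratic in u, then factor.
t^2+1 is irreducible over ℤ (sum of squares).
t^2+8 is irreducible over ℤ (always positive, so no real roots).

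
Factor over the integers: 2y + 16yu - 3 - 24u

Group as (16yu + 2y) + (-24u - 3) = 2y(8u + 1) - 3(8u + 1).
Both groups share the factor (8u + 1).

(2y - 3)(8u + 1)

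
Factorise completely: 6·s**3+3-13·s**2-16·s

(6·s-1)·(s+1)·(s-3)

Trying the rational-root candidates, s = 1/6 is a root, so (6·s-1) is a factor; dividing leaves s**2-2·s-3.
The remaining quadratic factors as (s+1)(s-3).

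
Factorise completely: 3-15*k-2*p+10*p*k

(2*p-3)*(5*k-1)

Group as (10*p*k-2*p) + (-15*k+3) = 2*p*(5*k-1) - 3*(5*k-1).
Both groups share the factor (5*k-1).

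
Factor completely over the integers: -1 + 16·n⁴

(2·n)⁴ − (1)⁴ = ((2·n)² − (1)²)((2·n)² + (1)²); the first factor splits again, the second (4·n² + 1) is irreducible.

(2·n + 1)·(2·n - 1)·(4·n² + 1)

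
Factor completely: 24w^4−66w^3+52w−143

Group as (24w^4+52w) + (−66w^3−143) = 4w(6w^3+13) − 11(6w^3+13).
Both groups share the factor (6w^3+13).

(4w−11)(6w^3+13)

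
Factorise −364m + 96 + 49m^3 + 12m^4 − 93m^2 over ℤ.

(3m − 8)(4m − 1)(m + 3)(m + 4)

Testing divisors of the constant over divisors of the leading coefficient, m = 8/3 is a root, so (3m − 8) divides it; the quotient is 4m^3 + 27m^2 + 41m − 12.
Then m = 1/4 is a root, giving the factor (4m − 1) and quotient m^2 + 7m + 12.
The remaining quadratic factors as (m + 4)(m + 3).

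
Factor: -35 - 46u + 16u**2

(2u - 7)(8u + 5)

Need a pair with product 16·(-35) = -560 and sum -46: that's -56 and 10.
Split the middle term: 16u**2 - 56u + 10u - 35 = 8u(2u - 7) + 5(2u - 7).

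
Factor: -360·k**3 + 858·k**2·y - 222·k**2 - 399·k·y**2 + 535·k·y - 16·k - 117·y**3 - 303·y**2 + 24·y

-(12·k - 13·y + 1)·(15·k + 3·y + 8)·(2·k - 3·y)

Group: 12·k·(-30·k**2 + 39·k·y - 16·k + 9·y**2 + 24·y) + (-13·y + 1)·(-30·k**2 + 39·k·y - 16·k + 9·y**2 + 24·y); both groups contain (-30·k**2 + 39·k·y - 16·k + 9·y**2 + 24·y), so (12·k - 13·y + 1) is a factor with cofactor -30·k**2 + 39·k·y - 16·k + 9·y**2 + 24·y.
The cofactor groups again: -30·k**2 + 39·k·y - 16·k + 9·y**2 + 24·y = -15·k·(2·k - 3·y) + (-3·y - 8)·(2·k - 3·y); both groups contain (2·k - 3·y), giving -(15·k + 3·y + 8)·(2·k - 3·y).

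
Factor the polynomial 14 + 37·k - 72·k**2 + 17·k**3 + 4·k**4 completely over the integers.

Trying the rational-root candidates, k = -7 is a root, giving the factor (k + 7) and quotient 4·k**3 - 11·k**2 + 5·k + 2.
Then k = 2 is a root, giving the factor (k - 2) and quotient 4·k**2 - 3·k - 1.
The remaining quadratic factors as (k - 1)(4·k + 1).

(4·k + 1)·(k + 7)·(k - 1)·(k - 2)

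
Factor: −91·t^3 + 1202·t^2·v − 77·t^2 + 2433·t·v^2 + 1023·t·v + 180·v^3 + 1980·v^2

−(13·t + v + 11)·(7·t + 12·v)·(t − 15·v)

Group: t·(−91·t^2 − 163·t·v − 77·t − 12·v^2 − 132·v) − 15·v·(−91·t^2 − 163·t·v − 77·t − 12·v^2 − 132·v); both groups contain (−91·t^2 − 163·t·v − 77·t − 12·v^2 − 132·v), so (t − 15·v) is a factor with cofactor −91·t^2 − 163·t·v − 77·t − 12·v^2 − 132·v.
The cofactor groups again: −91·t^2 − 163·t·v − 77·t − 12·v^2 − 132·v = −13·t·(7·t + 12·v) + (−v − 11)·(7·t + 12·v); both groups contain (7·t + 12·v), giving −(13·t + v + 11)·(7·t + 12·v).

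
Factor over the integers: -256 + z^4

(z + 4)·(z - 4)·(z^2 + 16)

Write as (z^2)² − (16)², then factor z^2 - 16 once more.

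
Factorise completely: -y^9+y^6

-y^6(y-1)(y^2+y+1)

Pull out the common factor y^6, leaving -y^3+1.
Recognize a difference of cubes with the parts 1 and y.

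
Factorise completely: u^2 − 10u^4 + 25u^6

u^2(5u^2 − 1)^2

Factor out u^2 first: what remains is 25u^4 − 10u^2 + 1.
Recognize a perfect-square trinomial with the parts 1 and 5u^2.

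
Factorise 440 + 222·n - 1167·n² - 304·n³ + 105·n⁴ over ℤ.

Among the possible rational roots, n = -4/7 is a root, so (7·n + 4) is a factor; dividing leaves 15·n³ - 52·n² - 137·n + 110.
Next, n = -11/5 is a root, so (5·n + 11) divides it; the quotient is 3·n² - 17·n + 10.
The remaining quadratic factors as (3·n - 2)(n - 5).

(3·n - 2)·(5·n + 11)·(7·n + 4)·(n - 5)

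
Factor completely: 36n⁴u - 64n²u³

4n²u(3n + 4u)(3n - 4u)

Pull out the common factor 4n²u; 9n² - 16u² is a difference of squares.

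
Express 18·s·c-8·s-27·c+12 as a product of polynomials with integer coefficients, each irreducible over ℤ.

(2·s-3)·(9·c-4)

Group as (18·s·c-8·s) + (-27·c+12) = 2·s·(9·c-4) - 3·(9·c-4).
Both groups share the factor (9·c-4).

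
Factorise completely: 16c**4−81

(2c+3)(2c−3)(4c**2+9)

(2c)⁴ − (3)⁴ = ((2c)² − (3)²)((2c)² + (3)²); the first factor splits again, the second (4c**2+9) is irreducible.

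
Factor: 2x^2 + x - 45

Need a pair with product 2·(-45) = -90 and sum 1: that's -9 and 10.
Split the middle term: 2x^2 - 9x + 10x - 45 = x(2x - 9) + 5(2x - 9).

(2x - 9)(x + 5)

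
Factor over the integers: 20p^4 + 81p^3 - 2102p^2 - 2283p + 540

Among the possible rational roots, p = -5/4 is a root, giving the factor (4p + 5) and quotient 5p^3 + 14p^2 - 543p + 108.
Continuing, p = 1/5 is a root, so (5p - 1) divides it; the quotient is p^2 + 3p - 108.
The remaining quadratic factors as (p + 12)(p - 9).

(4p + 5)(5p - 1)(p + 12)(p - 9)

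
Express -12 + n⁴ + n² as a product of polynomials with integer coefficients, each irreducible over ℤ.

Substitute u = n² to get a quadratic in u, then factor.
n² - 3 is irreducible over ℤ (3 is not a perfect square).
n² + 4 is irreducible over ℤ (sum of squares).

(n² + 4)·(n² - 3)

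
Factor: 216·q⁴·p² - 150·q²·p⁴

Pull out the common factor 6·q²·p²; 36·q² - 25·p² is a difference of squares.

6·p²·q²·(6·q - 5·p)·(6·q + 5·p)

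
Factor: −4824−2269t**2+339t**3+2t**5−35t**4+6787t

(2t−9)(t−1)(t−8)(t**2−4t+67)

Trying the rational-root candidates, t = 8 is a root, giving the factor (t−8) and quotient 2t**4−19t**3+187t**2−773t+603.
Then t = 9/2 is a root, so (2t−9) divides it; the quotient is t**3−5t**2+71t−67.
Continuing, t = 1 is a root, so (t−1) divides it; the quotient is t**2−4t+67.
The quadratic t**2−4t+67 has discriminant −252 < 0 and is irreducible over ℤ.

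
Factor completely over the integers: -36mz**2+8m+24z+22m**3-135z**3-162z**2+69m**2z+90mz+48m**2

Group: 2m(11m**2+18mz+2m-45z**2+6z) + (3z+4)(11m**2+18mz+2m-45z**2+6z); both groups contain (11m**2+18mz+2m-45z**2+6z), so (2m+3z+4) is a factor with cofactor 11m**2+18mz+2m-45z**2+6z.
The cofactor groups again: 11m**2+18mz+2m-45z**2+6z = 11m(m+3z) + (-15z+2)(m+3z); both groups contain (m+3z), giving (11m-15z+2)(m+3z).

(11m-15z+2)(2m+3z+4)(m+3z)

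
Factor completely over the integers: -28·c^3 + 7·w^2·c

7·c·(w - 2·c)·(w + 2·c)

Pull out the common factor 7·c; w^2 - 4·c^2 is a difference of squares.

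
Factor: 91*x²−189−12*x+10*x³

(2*x+3)*(5*x−7)*(x+9)

Trying the rational-root candidates, x = −9 is a root, giving the factor (x+9) and quotient 10*x²+x−21.
The remaining quadratic factors as (5*x−7)(2*x+3).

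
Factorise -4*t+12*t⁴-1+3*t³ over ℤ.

Group as (12*t⁴-4*t) + (3*t³-1) = 4*t*(3*t³-1) + (3*t³-1).
Both groups share the factor (3*t³-1).

(4*t+1)*(3*t³-1)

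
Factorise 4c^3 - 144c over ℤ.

Factor out 4c, leaving c^2 - 36, which is a difference of two squares.

4c(c + 6)(c - 6)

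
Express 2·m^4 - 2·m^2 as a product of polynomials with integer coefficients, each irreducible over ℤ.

Pull out the common factor 2·m^2; m^2 - 1 is a difference of squares.

2·m^2·(m + 1)·(m - 1)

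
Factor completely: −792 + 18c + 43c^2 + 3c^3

Testing divisors of the constant over divisors of the leading coefficient, c = 11/3 is a root, giving the factor (3c − 11) and quotient c^2 + 18c + 72.
The remaining quadratic factors as (c + 12)(c + 6).

(3c − 11)(c + 12)(c + 6)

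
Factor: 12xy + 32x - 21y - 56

Group as (12xy + 32x) + (-21y - 56) = 4x(3y + 8) - 7(3y + 8).
Both groups share the factor (3y + 8).

(3y + 8)(4x - 7)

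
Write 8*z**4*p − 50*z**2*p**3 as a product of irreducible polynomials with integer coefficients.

Factor out 2*z**2*p, leaving 4*z**2 − 25*p**2, which is a difference of two squares.

2*p*z**2*(2*z − 5*p)*(2*z + 5*p)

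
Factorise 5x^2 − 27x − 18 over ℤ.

Need a pair with product 5·(−18) = −90 and sum −27: that's 3 and −30.
Split the middle term: 5x^2 + 3x − 30x − 18 = x(5x + 3) − 6(5x + 3).

(5x + 3)(x − 6)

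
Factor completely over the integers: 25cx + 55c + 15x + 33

Group as (25cx + 55c) + (15x + 33) = 5c(5x + 11) + 3(5x + 11).
Both groups share the factor (5x + 11).

(5c + 3)(5x + 11)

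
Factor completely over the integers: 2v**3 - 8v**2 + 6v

Pull out the common factor 2v, then factor the remaining trinomial.

2v(v - 1)(v - 3)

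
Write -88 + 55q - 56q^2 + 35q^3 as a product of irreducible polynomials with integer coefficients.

(5q - 8)(7q^2 + 11)

Group as (35q^3 + 55q) + (-56q^2 - 88) = 5q(7q^2 + 11) - 8(7q^2 + 11).
Both groups share the factor (7q^2 + 11).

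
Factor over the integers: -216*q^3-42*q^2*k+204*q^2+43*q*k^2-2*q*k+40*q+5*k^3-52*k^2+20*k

Group: 9*q*(-24*q^2-2*q*k-4*q+5*k^2-2*k) + (k-10)*(-24*q^2-2*q*k-4*q+5*k^2-2*k); both groups contain (-24*q^2-2*q*k-4*q+5*k^2-2*k), so (9*q+k-10) is a factor with cofactor -24*q^2-2*q*k-4*q+5*k^2-2*k.
The cofactor groups again: -24*q^2-2*q*k-4*q+5*k^2-2*k = -12*q*(2*q+k) + (5*k-2)*(2*q+k); both groups contain (2*q+k), giving -(12*q-5*k+2)*(2*q+k).

-(12*q-5*k+2)*(2*q+k)*(9*q+k-10)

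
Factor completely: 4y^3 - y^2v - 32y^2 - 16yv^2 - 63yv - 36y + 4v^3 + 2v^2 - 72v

Group: y(4y^2 - 9yv - 32y + 2v^2 + v - 36) + 2v(4y^2 - 9yv - 32y + 2v^2 + v - 36); both groups contain (4y^2 - 9yv - 32y + 2v^2 + v - 36), so (y + 2v) is a factor with cofactor 4y^2 - 9yv - 32y + 2v^2 + v - 36.
The cofactor groups again: 4y^2 - 9yv - 32y + 2v^2 + v - 36 = 4y(y - 2v - 9) + (-v + 4)(y - 2v - 9); both groups contain (y - 2v - 9), giving (4y - v + 4)(y - 2v - 9).

(y - 2v - 9)(4y - v + 4)(y + 2v)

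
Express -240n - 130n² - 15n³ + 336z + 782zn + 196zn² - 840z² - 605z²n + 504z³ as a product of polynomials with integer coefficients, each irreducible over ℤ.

(8z - 3n - 8)(7z - 5n)(9z - n - 6)

Group: 9z(56z² - 61zn - 56z + 15n² + 40n) + (-n - 6)(56z² - 61zn - 56z + 15n² + 40n); both groups contain (56z² - 61zn - 56z + 15n² + 40n), so (9z - n - 6) is a factor with cofactor 56z² - 61zn - 56z + 15n² + 40n.
The cofactor groups again: 56z² - 61zn - 56z + 15n² + 40n = 8z(7z - 5n) + (-3n - 8)(7z - 5n); both groups contain (7z - 5n), giving (8z - 3n - 8)(7z - 5n).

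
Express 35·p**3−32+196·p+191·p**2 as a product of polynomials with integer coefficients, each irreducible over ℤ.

(5·p+8)·(7·p−1)·(p+4)

Testing divisors of the constant over divisors of the leading coefficient, p = −8/5 is a root, giving the factor (5·p+8) and quotient 7·p**2+27·p−4.
The remaining quadratic factors as (p+4)(7·p−1).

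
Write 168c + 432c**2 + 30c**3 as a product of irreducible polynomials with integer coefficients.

Pull out the common factor 6c, then factor the remaining trinomial.

6c(5c + 2)(c + 14)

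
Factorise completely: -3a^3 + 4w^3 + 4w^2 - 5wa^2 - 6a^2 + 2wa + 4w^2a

(w - a)(2w + 3a)(2w + a + 2)

Group: w(4w^2 + 8wa + 4w + 3a^2 + 6a) - a(4w^2 + 8wa + 4w + 3a^2 + 6a); both groups contain (4w^2 + 8wa + 4w + 3a^2 + 6a), so (w - a) is a factor with cofactor 4w^2 + 8wa + 4w + 3a^2 + 6a.
The cofactor groups again: 4w^2 + 8wa + 4w + 3a^2 + 6a = 2w(2w + 3a) + (a + 2)(2w + 3a); both groups contain (2w + 3a), giving (2w + a + 2)(2w + 3a).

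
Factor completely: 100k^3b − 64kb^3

4bk(5k − 4b)(5k + 4b)

Factor out 4kb, leaving 25k^2 − 16b^2, which is a difference of two squares.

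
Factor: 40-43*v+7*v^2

Need a pair with product 7·40 = 280 and sum -43: that's -8 and -35.
Split the middle term: 7*v^2-8*v - 35*v+40 = v*(7*v-8) - 5*(7*v-8).

(7*v-8)*(v-5)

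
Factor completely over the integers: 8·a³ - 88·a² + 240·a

8·a·(a - 5)·(a - 6)

Pull out the common factor 8·a, then factor the remaining trinomial.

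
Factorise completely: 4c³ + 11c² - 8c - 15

Among the possible rational roots, c = -3 is a root, giving the factor (c + 3) and quotient 4c² - c - 5.
The remaining quadratic factors as (4c - 5)(c + 1).

(4c - 5)(c + 1)(c + 3)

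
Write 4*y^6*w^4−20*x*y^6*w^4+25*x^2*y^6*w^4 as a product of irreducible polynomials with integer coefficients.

w^4*y^6*(5*x−2)^2

Pull out the common factor y^6*w^4, leaving 25*x^2−20*x+4.
Recognize a perfect-square trinomial with the parts 2 and 5*x.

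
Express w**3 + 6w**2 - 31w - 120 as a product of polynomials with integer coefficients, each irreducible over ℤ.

By the rational root theorem, w = -8 is a root, so (w + 8) divides it; the quotient is w**2 - 2w - 15.
The remaining quadratic factors as (w - 5)(w + 3).

(w + 3)(w + 8)(w - 5)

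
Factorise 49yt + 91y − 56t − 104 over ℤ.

Group as (49yt + 91y) + (−56t − 104) = 7y(7t + 13) − 8(7t + 13).
Both groups share the factor (7t + 13).

(7t + 13)(7y − 8)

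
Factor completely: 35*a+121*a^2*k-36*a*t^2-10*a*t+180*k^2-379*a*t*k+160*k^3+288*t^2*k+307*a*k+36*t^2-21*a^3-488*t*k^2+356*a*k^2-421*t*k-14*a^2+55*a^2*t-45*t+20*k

Group: 7*a*(-3*a^2+4*a*t+19*a*k-2*a-32*t*k-4*t+40*k^2+45*k+5) + (-9*t+4*k)*(-3*a^2+4*a*t+19*a*k-2*a-32*t*k-4*t+40*k^2+45*k+5); both groups contain (-3*a^2+4*a*t+19*a*k-2*a-32*t*k-4*t+40*k^2+45*k+5), so (7*a-9*t+4*k) is a factor with cofactor -3*a^2+4*a*t+19*a*k-2*a-32*t*k-4*t+40*k^2+45*k+5.
The cofactor groups again: -3*a^2+4*a*t+19*a*k-2*a-32*t*k-4*t+40*k^2+45*k+5 = -a*(3*a-4*t+5*k+5) + (8*k+1)*(3*a-4*t+5*k+5); both groups contain (3*a-4*t+5*k+5), giving -(a-8*k-1)*(3*a-4*t+5*k+5).

-(3*a-4*t+5*k+5)*(7*a-9*t+4*k)*(a-8*k-1)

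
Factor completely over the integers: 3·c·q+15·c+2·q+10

Group as (3·c·q+15·c) + (2·q+10) = 3·c·(q+5) + 2·(q+5).
Both groups share the factor (q+5).

(3·c+2)·(q+5)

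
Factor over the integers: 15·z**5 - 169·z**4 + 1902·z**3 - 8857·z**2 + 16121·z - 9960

Trying the rational-root candidates, z = 3 is a root, so (z - 3) is a factor; dividing leaves 15·z**4 - 124·z**3 + 1530·z**2 - 4267·z + 3320.
Next, z = 8/5 is a root, so (5·z - 8) is a factor; dividing leaves 3·z**3 - 20·z**2 + 274·z - 415.
Continuing, z = 5/3 is a root, so (3·z - 5) divides it; the quotient is z**2 - 5·z + 83.
The quadratic z**2 - 5·z + 83 has discriminant -307 < 0 and is irreducible over ℤ.

(3·z - 5)·(5·z - 8)·(z - 3)·(z**2 - 5·z + 83)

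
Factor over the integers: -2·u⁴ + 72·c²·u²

Factor out 2·u², leaving 36·c² - u², which is a difference of two squares.

2·u²·(6·c + u)·(6·c - u)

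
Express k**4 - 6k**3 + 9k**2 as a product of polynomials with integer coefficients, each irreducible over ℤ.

Pull out the common factor k**2, leaving k**2 - 6k + 9.
Recognize a perfect-square trinomial with the parts 3 and k.

k**2(k - 3)**2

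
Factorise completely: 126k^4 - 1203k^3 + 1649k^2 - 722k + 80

(3k - 2)(6k - 1)(7k - 5)(k - 8)

Among the possible rational roots, k = 5/7 is a root, so (7k - 5) is a factor; dividing leaves 18k^3 - 159k^2 + 122k - 16.
Continuing, k = 1/6 is a root, so (6k - 1) divides it; the quotient is 3k^2 - 26k + 16.
The remaining quadratic factors as (3k - 2)(k - 8).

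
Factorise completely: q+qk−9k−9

Group as (qk+q) + (−9k−9) = q(k+1) − 9(k+1).
Both groups share the factor (k+1).

(k+1)(q−9)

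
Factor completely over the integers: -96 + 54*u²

Every term has a factor of 6. Then 9*u² - 16 = (3*u)² − (4)².

6*(3*u + 4)*(3*u - 4)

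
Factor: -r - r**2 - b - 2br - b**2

Group: -b(b + r) + (-r - 1)(b + r); both groups contain (b + r).

-(b + r)(b + r + 1)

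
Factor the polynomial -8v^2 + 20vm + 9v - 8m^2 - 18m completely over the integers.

Group: -v(8v - 4m - 9) + 2m(8v - 4m - 9); both groups contain (8v - 4m - 9).

-(v - 2m)(8v - 4m - 9)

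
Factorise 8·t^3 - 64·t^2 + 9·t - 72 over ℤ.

(t - 8)·(8·t^2 + 9)

Group as (8·t^3 + 9·t) + (-64·t^2 - 72) = t·(8·t^2 + 9) - 8·(8·t^2 + 9).
Both groups share the factor (8·t^2 + 9).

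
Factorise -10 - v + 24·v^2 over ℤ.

(3·v - 2)·(8·v + 5)

Need a pair with product 24·(-10) = -240 and sum -1: that's -16 and 15.
Split the middle term: 24·v^2 - 16·v + 15·v - 10 = 8·v·(3·v - 2) + 5·(3·v - 2).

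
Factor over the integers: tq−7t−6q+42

Group as (tq−7t) + (−6q+42) = t(q−7) − 6(q−7).
Both groups share the factor (q−7).

(q−7)(t−6)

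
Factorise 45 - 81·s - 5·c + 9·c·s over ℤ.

Group as (9·c·s - 5·c) + (-81·s + 45) = c·(9·s - 5) - 9·(9·s - 5).
Both groups share the factor (9·s - 5).

(9·s - 5)·(c - 9)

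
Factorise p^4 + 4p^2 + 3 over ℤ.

Substitute u = p^2 to get a quadratic in u, then factor.
p^2 + 1 is irreducible over ℤ (sum of squares).
p^2 + 3 is irreducible over ℤ (always positive, so no real roots).

(p^2 + 1)(p^2 + 3)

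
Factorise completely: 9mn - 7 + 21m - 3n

(3m - 1)(3n + 7)

Group as (9mn + 21m) + (-3n - 7) = 3m(3n + 7) - (3n + 7).
Both groups share the factor (3n + 7).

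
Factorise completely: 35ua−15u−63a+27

(5u−9)(7a−3)

Group as (35ua−15u) + (−63a+27) = 5u(7a−3) − 9(7a−3).
Both groups share the factor (7a−3).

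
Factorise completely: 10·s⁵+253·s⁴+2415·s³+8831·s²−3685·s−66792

(2·s+11)·(5·s−11)·(s+8)·(s²+14·s+69)

Among the possible rational roots, s = −11/2 is a root, giving the factor (2·s+11) and quotient 5·s⁴+99·s³+663·s²+769·s−6072.
Then s = 11/5 is a root, giving the factor (5·s−11) and quotient s³+22·s²+181·s+552.
Continuing, s = −8 is a root, so (s+8) is a factor; dividing leaves s²+14·s+69.
The quadratic s²+14·s+69 has discriminant −80 < 0 and is irreducible over ℤ.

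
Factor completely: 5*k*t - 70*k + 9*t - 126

Group as (5*k*t - 70*k) + (9*t - 126) = 5*k*(t - 14) + 9*(t - 14).
Both groups share the factor (t - 14).

(5*k + 9)*(t - 14)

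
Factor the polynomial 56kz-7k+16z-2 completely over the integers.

Group as (56kz-7k) + (16z-2) = 7k(8z-1) + 2(8z-1).
Both groups share the factor (8z-1).

(7k+2)(8z-1)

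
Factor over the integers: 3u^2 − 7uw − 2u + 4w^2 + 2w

(3u − 4w − 2)(u − w)

Group: 3u(u − w) + (−4w − 2)(u − w); both groups contain (u − w).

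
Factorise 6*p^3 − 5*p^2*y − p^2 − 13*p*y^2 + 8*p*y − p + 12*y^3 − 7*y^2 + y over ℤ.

(2*p + 3*y − 1)*(3*p − 4*y + 1)*(p − y)

Group: p*(6*p^2 + p*y − p − 12*y^2 + 7*y − 1) − y*(6*p^2 + p*y − p − 12*y^2 + 7*y − 1); both groups contain (6*p^2 + p*y − p − 12*y^2 + 7*y − 1), so (p − y) is a factor with cofactor 6*p^2 + p*y − p − 12*y^2 + 7*y − 1.
The cofactor groups again: 6*p^2 + p*y − p − 12*y^2 + 7*y − 1 = 2*p*(3*p − 4*y + 1) + (3*y − 1)*(3*p − 4*y + 1); both groups contain (3*p − 4*y + 1), giving (2*p + 3*y − 1)*(3*p − 4*y + 1).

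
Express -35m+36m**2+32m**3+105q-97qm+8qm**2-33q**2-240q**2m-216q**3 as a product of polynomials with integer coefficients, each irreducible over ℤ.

-(3q-m)(9q+4m+7)(8q+8m-5)

Group: 3q(-72q**2-104qm-11q-32m**2-36m+35) - m(-72q**2-104qm-11q-32m**2-36m+35); both groups contain (-72q**2-104qm-11q-32m**2-36m+35), so (3q-m) is a factor with cofactor -72q**2-104qm-11q-32m**2-36m+35.
The cofactor groups again: -72q**2-104qm-11q-32m**2-36m+35 = -9q(8q+8m-5) + (-4m-7)(8q+8m-5); both groups contain (8q+8m-5), giving -(9q+4m+7)(8q+8m-5).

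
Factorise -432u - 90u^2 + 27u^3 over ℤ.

Pull out the common factor 9u, then factor the remaining trinomial.

9u(3u + 8)(u - 6)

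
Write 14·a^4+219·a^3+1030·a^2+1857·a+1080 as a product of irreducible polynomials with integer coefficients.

Testing divisors of the constant over divisors of the leading coefficient, a = -9 is a root, so (a+9) divides it; the quotient is 14·a^3+93·a^2+193·a+120.
Next, a = -3 is a root, so (a+3) divides it; the quotient is 14·a^2+51·a+40.
The remaining quadratic factors as (2·a+5)(7·a+8).

(2·a+5)·(7·a+8)·(a+3)·(a+9)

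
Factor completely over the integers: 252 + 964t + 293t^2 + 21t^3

(3t + 14)(7t + 2)(t + 9)

Trying the rational-root candidates, t = −14/3 is a root, so (3t + 14) is a factor; dividing leaves 7t^2 + 65t + 18.
The remaining quadratic factors as (7t + 2)(t + 9).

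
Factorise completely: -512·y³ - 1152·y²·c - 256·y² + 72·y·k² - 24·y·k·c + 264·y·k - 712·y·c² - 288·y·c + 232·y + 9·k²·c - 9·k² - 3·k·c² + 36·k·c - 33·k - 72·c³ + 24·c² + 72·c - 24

Group: 8·y·(-64·y² + 24·y·k - 80·y·c + 32·y + 3·k·c - 3·k - 9·c² + 12·c - 3) + (3·k + 8·c + 8)·(-64·y² + 24·y·k - 80·y·c + 32·y + 3·k·c - 3·k - 9·c² + 12·c - 3); both groups contain (-64·y² + 24·y·k - 80·y·c + 32·y + 3·k·c - 3·k - 9·c² + 12·c - 3), so (8·y + 3·k + 8·c + 8) is a factor with cofactor -64·y² + 24·y·k - 80·y·c + 32·y + 3·k·c - 3·k - 9·c² + 12·c - 3.
The cofactor groups again: -64·y² + 24·y·k - 80·y·c + 32·y + 3·k·c - 3·k - 9·c² + 12·c - 3 = -8·y·(8·y + c - 1) + (3·k - 9·c + 3)·(8·y + c - 1); both groups contain (8·y + c - 1), giving -(8·y - 3·k + 9·c - 3)·(8·y + c - 1).

-(8·y + 3·k + 8·c + 8)·(8·y - 3·k + 9·c - 3)·(8·y + c - 1)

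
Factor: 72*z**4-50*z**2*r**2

Factor out 2*z**2, leaving 36*z**2-25*r**2, which is a difference of two squares.

2*z**2*(6*z-5*r)*(6*z+5*r)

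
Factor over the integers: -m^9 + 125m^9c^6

m^9(5c^2 - 1)(25c^4 + 5c^2 + 1)

Pull out the common factor m^9, leaving 125c^6 - 1.
Recognize a difference of cubes with the parts 5c^2 and 1.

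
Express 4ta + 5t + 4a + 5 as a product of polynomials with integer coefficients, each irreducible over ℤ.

Group as (4ta + 5t) + (4a + 5) = t(4a + 5) + (4a + 5).
Both groups share the factor (4a + 5).

(4a + 5)(t + 1)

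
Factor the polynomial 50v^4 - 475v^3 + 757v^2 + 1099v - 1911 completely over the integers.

(2v + 3)(5v - 13)(5v - 7)(v - 7)

Among the possible rational roots, v = 13/5 is a root, so (5v - 13) divides it; the quotient is 10v^3 - 69v^2 - 28v + 147.
Then v = -3/2 is a root, so (2v + 3) is a factor; dividing leaves 5v^2 - 42v + 49.
The remaining quadratic factors as (5v - 7)(v - 7).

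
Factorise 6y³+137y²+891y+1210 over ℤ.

(6y+11)(y+10)(y+11)

Testing divisors of the constant over divisors of the leading coefficient, y = −11/6 is a root, giving the factor (6y+11) and quotient y²+21y+110.
The remaining quadratic factors as (y+11)(y+10).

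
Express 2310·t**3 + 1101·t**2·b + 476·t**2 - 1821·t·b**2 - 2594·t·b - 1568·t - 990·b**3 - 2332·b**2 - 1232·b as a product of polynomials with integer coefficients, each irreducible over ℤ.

(11·t - 10·b - 8)·(14·t + 11·b)·(15·t + 9·b + 14)

Group: 14·t·(165·t**2 - 51·t·b + 34·t - 90·b**2 - 212·b - 112) + 11·b·(165·t**2 - 51·t·b + 34·t - 90·b**2 - 212·b - 112); both groups contain (165·t**2 - 51·t·b + 34·t - 90·b**2 - 212·b - 112), so (14·t + 11·b) is a factor with cofactor 165·t**2 - 51·t·b + 34·t - 90·b**2 - 212·b - 112.
The cofactor groups again: 165·t**2 - 51·t·b + 34·t - 90·b**2 - 212·b - 112 = 11·t·(15·t + 9·b + 14) + (-10·b - 8)·(15·t + 9·b + 14); both groups contain (15·t + 9·b + 14), giving (11·t - 10·b - 8)·(15·t + 9·b + 14).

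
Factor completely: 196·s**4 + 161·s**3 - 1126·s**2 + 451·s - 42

(4·s - 7)·(7·s - 1)·(7·s - 2)·(s + 3)

Testing divisors of the constant over divisors of the leading coefficient, s = -3 is a root, so (s + 3) is a factor; dividing leaves 196·s**3 - 427·s**2 + 155·s - 14.
Continuing, s = 1/7 is a root, so (7·s - 1) is a factor; dividing leaves 28·s**2 - 57·s + 14.
The remaining quadratic factors as (7·s - 2)(4·s - 7).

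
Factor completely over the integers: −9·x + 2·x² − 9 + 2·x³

(x + 1)·(2·x² − 9)

Group as (2·x³ − 9·x) + (2·x² − 9) = x·(2·x² − 9) + (2·x² − 9).
Both groups share the factor (2·x² − 9).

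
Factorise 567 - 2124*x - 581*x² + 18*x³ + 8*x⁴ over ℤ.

(2*x + 9)*(4*x - 1)*(x + 7)*(x - 9)

Trying the rational-root candidates, x = -7 is a root, so (x + 7) divides it; the quotient is 8*x³ - 38*x² - 315*x + 81.
Continuing, x = 1/4 is a root, so (4*x - 1) is a factor; dividing leaves 2*x² - 9*x - 81.
The remaining quadratic factors as (2*x + 9)(x - 9).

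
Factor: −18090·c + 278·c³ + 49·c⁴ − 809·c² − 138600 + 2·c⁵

(2·c − 15)·(c + 12)·(c + 14)·(c² + 6·c + 55)

Among the possible rational roots, c = −14 is a root, so (c + 14) divides it; the quotient is 2·c⁴ + 21·c³ − 16·c² − 585·c − 9900.
Then c = −12 is a root, so (c + 12) is a factor; dividing leaves 2·c³ − 3·c² + 20·c − 825.
Continuing, c = 15/2 is a root, so (2·c − 15) divides it; the quotient is c² + 6·c + 55.
The quadratic c² + 6·c + 55 has discriminant −184 < 0 and is irreducible over ℤ.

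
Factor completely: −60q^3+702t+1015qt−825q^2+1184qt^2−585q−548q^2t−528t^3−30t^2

Group: q(−60q^2+112qt−45q−48t^2+54t) + (11t+13)(−60q^2+112qt−45q−48t^2+54t); both groups contain (−60q^2+112qt−45q−48t^2+54t), so (q+11t+13) is a factor with cofactor −60q^2+112qt−45q−48t^2+54t.
The cofactor groups again: −60q^2+112qt−45q−48t^2+54t = −5q(12q−8t+9) + 6t(12q−8t+9); both groups contain (12q−8t+9), giving −(5q−6t)(12q−8t+9).

−(12q−8t+9)(5q−6t)(q+11t+13)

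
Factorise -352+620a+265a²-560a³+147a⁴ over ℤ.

By the rational root theorem, a = -1 is a root, giving the factor (a+1) and quotient 147a³-707a²+972a-352.
Next, a = 11/7 is a root, giving the factor (7a-11) and quotient 21a²-68a+32.
The remaining quadratic factors as (3a-8)(7a-4).

(3a-8)(7a-11)(7a-4)(a+1)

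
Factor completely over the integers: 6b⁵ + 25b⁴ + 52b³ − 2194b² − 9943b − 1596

(6b + 1)(b + 4)(b − 7)(b² + 7b + 57)

Trying the rational-root candidates, b = −1/6 is a root, giving the factor (6b + 1) and quotient b⁴ + 4b³ + 8b² − 367b − 1596.
Next, b = 7 is a root, so (b − 7) is a factor; dividing leaves b³ + 11b² + 85b + 228.
Then b = −4 is a root, giving the factor (b + 4) and quotient b² + 7b + 57.
The quadratic b² + 7b + 57 has discriminant −179 < 0 and is irreducible over ℤ.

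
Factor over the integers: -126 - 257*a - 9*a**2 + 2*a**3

Among the possible rational roots, a = -9 is a root, so (a + 9) is a factor; dividing leaves 2*a**2 - 27*a - 14.
The remaining quadratic factors as (2*a + 1)(a - 14).

(2*a + 1)*(a + 9)*(a - 14)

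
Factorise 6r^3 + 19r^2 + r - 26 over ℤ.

Trying the rational-root candidates, r = 1 is a root, so (r - 1) divides it; the quotient is 6r^2 + 25r + 26.
The remaining quadratic factors as (r + 2)(6r + 13).

(6r + 13)(r + 2)(r - 1)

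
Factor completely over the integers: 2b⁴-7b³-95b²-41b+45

(2b-1)(b+1)(b+5)(b-9)

Among the possible rational roots, b = -1 is a root, so (b+1) divides it; the quotient is 2b³-9b²-86b+45.
Then b = 1/2 is a root, so (2b-1) is a factor; dividing leaves b²-4b-45.
The remaining quadratic factors as (b-9)(b+5).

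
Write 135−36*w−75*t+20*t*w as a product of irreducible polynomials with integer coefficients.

Group as (20*t*w−75*t) + (−36*w+135) = 5*t*(4*w−15) − 9*(4*w−15).
Both groups share the factor (4*w−15).

(4*w−15)*(5*t−9)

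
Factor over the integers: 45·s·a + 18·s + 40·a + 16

Group as (45·s·a + 18·s) + (40·a + 16) = 9·s·(5·a + 2) + 8·(5·a + 2).
Both groups share the factor (5·a + 2).

(5·a + 2)·(9·s + 8)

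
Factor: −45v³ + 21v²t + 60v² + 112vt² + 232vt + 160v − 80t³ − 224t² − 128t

−(3v − 4t − 8)(5v − 4t)(3v + 5t + 4)

Group: 3v(−15v² + 32vt + 40v − 16t² − 32t) + (5t + 4)(−15v² + 32vt + 40v − 16t² − 32t); both groups contain (−15v² + 32vt + 40v − 16t² − 32t), so (3v + 5t + 4) is a factor with cofactor −15v² + 32vt + 40v − 16t² − 32t.
The cofactor groups again: −15v² + 32vt + 40v − 16t² − 32t = −3v(5v − 4t) + (4t + 8)(5v − 4t); both groups contain (5v − 4t), giving −(3v − 4t − 8)(5v − 4t).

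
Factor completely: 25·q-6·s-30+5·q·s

(5·q-6)·(s+5)

Group as (5·q·s+25·q) + (-6·s-30) = 5·q·(s+5) - 6·(s+5).
Both groups share the factor (s+5).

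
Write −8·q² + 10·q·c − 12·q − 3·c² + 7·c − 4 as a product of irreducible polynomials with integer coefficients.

−(4·q − 3·c + 4)·(2·q − c + 1)

Group: −4·q·(2·q − c + 1) + (3·c − 4)·(2·q − c + 1); both groups contain (2·q − c + 1).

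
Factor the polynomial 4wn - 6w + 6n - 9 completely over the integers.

Group as (4wn - 6w) + (6n - 9) = 2w(2n - 3) + 3(2n - 3).
Both groups share the factor (2n - 3).

(2n - 3)(2w + 3)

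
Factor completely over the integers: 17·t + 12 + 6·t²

(2·t + 3)·(3·t + 4)

Need a pair with product 6·12 = 72 and sum 17: that's 8 and 9.
Split the middle term: 6·t² + 8·t + 9·t + 12 = 2·t·(3·t + 4) + 3·(3·t + 4).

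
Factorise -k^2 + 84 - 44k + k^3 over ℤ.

Testing divisors of the constant over divisors of the leading coefficient, k = -7 is a root, giving the factor (k + 7) and quotient k^2 - 8k + 12.
The remaining quadratic factors as (k - 6)(k - 2).

(k + 7)(k - 2)(k - 6)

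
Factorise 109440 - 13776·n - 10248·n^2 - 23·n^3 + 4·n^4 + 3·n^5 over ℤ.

(3·n - 8)·(n + 4)·(n - 15)·(n^2 + 15·n + 228)

Trying the rational-root candidates, n = 8/3 is a root, giving the factor (3·n - 8) and quotient n^4 + 4·n^3 + 3·n^2 - 3408·n - 13680.
Continuing, n = 15 is a root, so (n - 15) is a factor; dividing leaves n^3 + 19·n^2 + 288·n + 912.
Continuing, n = -4 is a root, giving the factor (n + 4) and quotient n^2 + 15·n + 228.
The quadratic n^2 + 15·n + 228 has discriminant -687 < 0 and is irreducible over ℤ.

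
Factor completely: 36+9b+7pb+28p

Group as (7pb+28p) + (9b+36) = 7p(b+4) + 9(b+4).
Both groups share the factor (b+4).

(7p+9)(b+4)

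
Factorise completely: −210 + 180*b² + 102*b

6*(5*b + 7)*(6*b − 5)

Pull out the common factor 6, then factor the remaining trinomial.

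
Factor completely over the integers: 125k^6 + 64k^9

Pull out the common factor k^6, leaving 64k^3 + 125.
Recognize a sum of cubes with the parts 5 and 4k.

k^6(4k + 5)(16k^2 - 20k + 25)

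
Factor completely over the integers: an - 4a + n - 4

Group as (an - 4a) + (n - 4) = a(n - 4) + (n - 4).
Both groups share the factor (n - 4).

(a + 1)(n - 4)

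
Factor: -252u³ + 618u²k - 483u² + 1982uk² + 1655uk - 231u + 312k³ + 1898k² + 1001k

Group: 7u(-36u² + 150uk - 33u + 26k² + 143k) + (12k + 7)(-36u² + 150uk - 33u + 26k² + 143k); both groups contain (-36u² + 150uk - 33u + 26k² + 143k), so (7u + 12k + 7) is a factor with cofactor -36u² + 150uk - 33u + 26k² + 143k.
The cofactor groups again: -36u² + 150uk - 33u + 26k² + 143k = -12u(3u - 13k) + (-2k - 11)(3u - 13k); both groups contain (3u - 13k), giving -(12u + 2k + 11)(3u - 13k).

-(3u - 13k)(7u + 12k + 7)(12u + 2k + 11)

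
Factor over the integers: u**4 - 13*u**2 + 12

(u + 1)*(u - 1)*(u**2 - 12)

Substitute w = u**2 to get a quadratic in w, then factor.
u**2 - 12 is irreducible over ℤ (12 is not a perfect square).
u**2 - 1 is a difference of squares.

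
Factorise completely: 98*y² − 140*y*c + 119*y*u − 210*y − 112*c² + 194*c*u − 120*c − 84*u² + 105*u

(7*y − 14*c + 12*u − 15)*(14*y + 8*c − 7*u)

Group: 7*y*(14*y + 8*c − 7*u) + (−14*c + 12*u − 15)*(14*y + 8*c − 7*u); both groups contain (14*y + 8*c − 7*u).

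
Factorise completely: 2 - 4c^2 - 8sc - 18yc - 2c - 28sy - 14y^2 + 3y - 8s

Group: -7y(4s + 2y + 2c - 1) + (-2c - 2)(4s + 2y + 2c - 1); both groups contain (4s + 2y + 2c - 1).

-(4s + 2y + 2c - 1)(7y + 2c + 2)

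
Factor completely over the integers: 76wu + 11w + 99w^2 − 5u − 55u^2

Group: 9w(11w − 5u) + (11u + 1)(11w − 5u); both groups contain (11w − 5u).

(11w − 5u)(9w + 11u + 1)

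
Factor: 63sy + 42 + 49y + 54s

Group as (63sy + 54s) + (49y + 42) = 9s(7y + 6) + 7(7y + 6).
Both groups share the factor (7y + 6).

(7y + 6)(9s + 7)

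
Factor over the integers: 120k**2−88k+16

Pull out the common factor 8, then factor the remaining trinomial.

8(3k−1)(5k−2)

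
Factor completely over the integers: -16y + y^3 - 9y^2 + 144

(y + 4)(y - 4)(y - 9)

Among the possible rational roots, y = 4 is a root, giving the factor (y - 4) and quotient y^2 - 5y - 36.
The remaining quadratic factors as (y - 9)(y + 4).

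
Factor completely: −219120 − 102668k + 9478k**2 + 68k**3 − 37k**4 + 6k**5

Trying the rational-root candidates, k = −11/6 is a root, so (6k + 11) divides it; the quotient is k**4 − 8k**3 + 26k**2 + 1532k − 19920.
Next, k = 10 is a root, so (k − 10) divides it; the quotient is k**3 + 2k**2 + 46k + 1992.
Next, k = −12 is a root, so (k + 12) is a factor; dividing leaves k**2 − 10k + 166.
The quadratic k**2 − 10k + 166 has discriminant −564 < 0 and is irreducible over ℤ.

(6k + 11)(k + 12)(k − 10)(k**2 − 10k + 166)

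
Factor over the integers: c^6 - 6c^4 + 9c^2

c^2(c^2 - 3)^2

Every term has a factor of c^2; factoring it out leaves c^4 - 6c^2 + 9.
Recognize a perfect-square trinomial with the parts c^2 and 3.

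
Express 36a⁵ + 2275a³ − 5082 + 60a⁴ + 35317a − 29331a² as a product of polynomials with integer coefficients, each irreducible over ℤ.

(6a − 1)(6a − 7)(a − 6)(a² + 9a + 121)

By the rational root theorem, a = 7/6 is a root, so (6a − 7) divides it; the quotient is 6a⁴ + 17a³ + 399a² − 4423a + 726.
Continuing, a = 1/6 is a root, so (6a − 1) is a factor; dividing leaves a³ + 3a² + 67a − 726.
Then a = 6 is a root, so (a − 6) divides it; the quotient is a² + 9a + 121.
The quadratic a² + 9a + 121 has discriminant −403 < 0 and is irreducible over ℤ.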